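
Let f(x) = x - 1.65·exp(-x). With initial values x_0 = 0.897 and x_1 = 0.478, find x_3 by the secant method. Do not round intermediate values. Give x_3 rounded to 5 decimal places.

f(x_0) = 0.224145, f(x_1) = -0.545037
x_2 = 0.478000 - (-0.545037)·(0.478000 - 0.897000)/(-0.545037 - (0.224145)) = 0.774901; f(x_2) = 0.014664
x_3 = 0.774901 - (0.014664)·(0.774901 - 0.478000)/(0.014664 - (-0.545037)) = 0.767122; f(x_3) = 0.000949

0.76712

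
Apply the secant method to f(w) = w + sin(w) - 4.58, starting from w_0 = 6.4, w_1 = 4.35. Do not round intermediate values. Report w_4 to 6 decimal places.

Secant update: w_(k+1) = w_k − f(w_k)·(w_k − w_(k-1))/(f(w_k) − f(w_(k-1))).
f(w_0) = 1.936549, f(w_1) = -1.165053
w_2 = 4.350000 - (-1.165053)·(4.350000 - 6.400000)/(-1.165053 - (1.936549)) = 5.120040; f(w_2) = -0.378014
w_3 = 5.120040 - (-0.378014)·(5.120040 - 4.350000)/(-0.378014 - (-1.165053)) = 5.489890; f(w_3) = 0.197222
w_4 = 5.489890 - (0.197222)·(5.489890 - 5.120040)/(0.197222 - (-0.378014)) = 5.363086; f(w_4) = -0.012576

5.363086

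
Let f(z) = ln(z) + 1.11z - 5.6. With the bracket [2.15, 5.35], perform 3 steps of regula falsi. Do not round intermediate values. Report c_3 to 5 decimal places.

3.83448

False-position update: c = (a·f(b) − b·f(a))/(f(b) − f(a)); replace the endpoint whose sign matches f(c).
f(2.150000) = -2.448032, f(5.350000) = 2.015597
step 1: c = 3.905008, f(c) = 0.096818 > 0 → new bracket [2.150000, 3.905008]
step 2: c = 3.838239, f(c) = 0.005459 > 0 → new bracket [2.150000, 3.838239]
step 3: c = 3.834483, f(c) = 0.000310 > 0 → new bracket [2.150000, 3.834483]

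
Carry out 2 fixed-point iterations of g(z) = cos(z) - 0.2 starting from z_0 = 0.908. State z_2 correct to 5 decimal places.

z_1 = g(0.908000) = 0.415324
z_2 = g(0.415324) = 0.714986

0.71499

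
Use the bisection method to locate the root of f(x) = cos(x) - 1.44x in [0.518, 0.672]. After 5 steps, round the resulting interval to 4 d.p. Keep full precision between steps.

[0.5806, 0.5854]

f(0.518000) = 0.122891, f(0.672000) = -0.185102 (opposite signs)
step 1: m = 0.595000, f(m) = -0.028652 < 0 → root in [0.518000, 0.595000]
step 2: m = 0.556500, f(m) = 0.047749 > 0 → root in [0.556500, 0.595000]
step 3: m = 0.575750, f(m) = 0.009704 > 0 → root in [0.575750, 0.595000]
step 4: m = 0.585375, f(m) = -0.009435 < 0 → root in [0.575750, 0.585375]
step 5: m = 0.580562, f(m) = 0.000144 > 0 → root in [0.580562, 0.585375]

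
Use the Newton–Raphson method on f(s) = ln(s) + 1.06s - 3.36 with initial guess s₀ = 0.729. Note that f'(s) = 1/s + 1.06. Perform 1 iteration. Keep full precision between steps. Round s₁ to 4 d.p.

s_0 = 0.729000: f = -2.903342, f' = 2.431742 → s_1 = 0.729000 - (-2.903342)/(2.431742) = 1.922935

1.9229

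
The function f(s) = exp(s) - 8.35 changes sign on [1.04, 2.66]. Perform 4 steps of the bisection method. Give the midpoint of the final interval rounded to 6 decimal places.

2.103125

f(1.040000) = -5.520783, f(2.660000) = 5.946289 (opposite signs)
step 1: m = 1.850000, f(m) = -1.990180 < 0 → root in [1.850000, 2.660000]
step 2: m = 2.255000, f(m) = 1.185293 > 0 → root in [1.850000, 2.255000]
step 3: m = 2.052500, f(m) = -0.562655 < 0 → root in [2.052500, 2.255000]
step 4: m = 2.153750, f(m) = 0.267112 > 0 → root in [2.052500, 2.153750]
Midpoint of [2.052500, 2.153750] = 2.103125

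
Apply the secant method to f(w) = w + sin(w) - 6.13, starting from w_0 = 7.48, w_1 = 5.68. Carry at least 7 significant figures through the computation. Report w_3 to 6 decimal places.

6.205628

Secant update: w_(k+1) = w_k − f(w_k)·(w_k − w_(k-1))/(f(w_k) − f(w_(k-1))).
f(w_0) = 2.280880, f(w_1) = -1.017269
w_2 = 5.680000 - (-1.017269)·(5.680000 - 7.480000)/(-1.017269 - (2.280880)) = 6.235185; f(w_2) = 0.057204
w_3 = 6.235185 - (0.057204)·(6.235185 - 5.680000)/(0.057204 - (-1.017269)) = 6.205628; f(w_3) = -0.001852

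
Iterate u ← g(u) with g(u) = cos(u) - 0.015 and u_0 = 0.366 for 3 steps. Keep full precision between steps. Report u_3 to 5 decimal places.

0.81494

u_1 = g(0.366000) = 0.918766
u_2 = g(0.918766) = 0.591801
u_3 = g(0.591801) = 0.814937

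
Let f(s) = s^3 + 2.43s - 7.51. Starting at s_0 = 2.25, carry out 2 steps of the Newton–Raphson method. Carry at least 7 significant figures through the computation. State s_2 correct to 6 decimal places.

1.564405

Newton update: s ← s − f(s)/f'(s).
f'(s) = 3s^2 + 2.43
s_0 = 2.250000: f = 9.348125, f' = 17.617500 → s_1 = 2.250000 - (9.348125)/(17.617500) = 1.719384
s_1 = 1.719384: f = 1.751087, f' = 11.298845 → s_2 = 1.719384 - (1.751087)/(11.298845) = 1.564405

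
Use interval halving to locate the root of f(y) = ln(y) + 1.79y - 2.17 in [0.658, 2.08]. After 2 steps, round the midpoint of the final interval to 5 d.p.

1.19125

f(0.658000) = -1.410730, f(2.080000) = 2.285568 (opposite signs)
step 1: m = 1.369000, f(m) = 0.594591 > 0 → root in [0.658000, 1.369000]
step 2: m = 1.013500, f(m) = -0.342425 < 0 → root in [1.013500, 1.369000]
Midpoint of [1.013500, 1.369000] = 1.191250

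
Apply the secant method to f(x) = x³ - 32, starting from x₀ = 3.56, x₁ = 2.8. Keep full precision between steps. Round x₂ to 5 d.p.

Secant update: x_(k+1) = x_k − f(x_k)·(x_k − x_(k-1))/(f(x_k) − f(x_(k-1))).
f(x_0) = 13.118016, f(x_1) = -10.048000
x_2 = 2.800000 - (-10.048000)·(2.800000 - 3.560000)/(-10.048000 - (13.118016)) = 3.129641; f(x_2) = -1.346239

3.12964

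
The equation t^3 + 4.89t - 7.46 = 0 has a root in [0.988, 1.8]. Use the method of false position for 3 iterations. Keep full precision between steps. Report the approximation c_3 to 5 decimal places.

1.18300

False-position update: c = (a·f(b) − b·f(a))/(f(b) − f(a)); replace the endpoint whose sign matches f(c).
f(0.988000) = -1.664250, f(1.800000) = 7.174000
step 1: c = 1.140900, f(c) = -0.395941 < 0 → new bracket [1.140900, 1.800000]
step 2: c = 1.175374, f(c) = -0.088637 < 0 → new bracket [1.175374, 1.800000]
step 3: c = 1.182997, f(c) = -0.019559 < 0 → new bracket [1.182997, 1.800000]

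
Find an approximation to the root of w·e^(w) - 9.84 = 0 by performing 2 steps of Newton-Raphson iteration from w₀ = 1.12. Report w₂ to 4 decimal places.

f'(w) = (w + 1)·e^(w)
w_0 = 1.120000: f = -6.407363, f' = 6.497491 → w_1 = 1.120000 - (-6.407363)/(6.497491) = 2.106129
w_1 = 2.106129: f = 7.464740, f' = 25.521113 → w_2 = 2.106129 - (7.464740)/(25.521113) = 1.813636

1.8136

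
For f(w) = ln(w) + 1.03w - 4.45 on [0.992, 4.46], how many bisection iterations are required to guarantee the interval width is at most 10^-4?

16

Initial width b − a = 4.46 − 0.992 = 3.468000.
After n steps the width is (b−a)/2^n; need (b−a)/2^n ≤ 10^-4.
So n ≥ log₂(3.468000/10^-4) = log₂(34680.0000) ≈ 15.0818.
Hence n = 16.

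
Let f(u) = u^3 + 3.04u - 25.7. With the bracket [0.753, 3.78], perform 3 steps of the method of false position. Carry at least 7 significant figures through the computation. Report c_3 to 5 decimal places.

2.52567

False-position update: c = (a·f(b) − b·f(a))/(f(b) − f(a)); replace the endpoint whose sign matches f(c).
f(0.753000) = -22.983922, f(3.780000) = 39.801352
step 1: c = 1.861100, f(c) = -13.595983 < 0 → new bracket [1.861100, 3.780000]
step 2: c = 2.349688, f(c) = -5.584236 < 0 → new bracket [2.349688, 3.780000]
step 3: c = 2.525674, f(c) = -1.910611 < 0 → new bracket [2.525674, 3.780000]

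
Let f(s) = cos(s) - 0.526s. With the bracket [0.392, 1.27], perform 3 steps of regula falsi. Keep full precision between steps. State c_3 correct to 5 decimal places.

1.01037

f(0.392000) = 0.717955, f(1.270000) = -0.371739
step 1: c = 0.970478, f(c) = 0.054433 > 0 → new bracket [0.970478, 1.270000]
step 2: c = 1.008735, f(c) = 0.002337 > 0 → new bracket [1.008735, 1.270000]
step 3: c = 1.010367, f(c) = 0.000097 > 0 → new bracket [1.010367, 1.270000]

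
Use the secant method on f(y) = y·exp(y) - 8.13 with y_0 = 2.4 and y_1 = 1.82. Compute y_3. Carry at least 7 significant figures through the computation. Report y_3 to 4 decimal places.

1.6270

Secant update: y_(k+1) = y_k − f(y_k)·(y_k − y_(k-1))/(f(y_k) − f(y_(k-1))).
f(y_0) = 18.325623, f(y_1) = 3.102782
y_2 = 1.820000 - (3.102782)·(1.820000 - 2.400000)/(3.102782 - (18.325623)) = 1.701782; f(y_2) = 1.202080
y_3 = 1.701782 - (1.202080)·(1.701782 - 1.820000)/(1.202080 - (3.102782)) = 1.627016; f(y_3) = 0.149346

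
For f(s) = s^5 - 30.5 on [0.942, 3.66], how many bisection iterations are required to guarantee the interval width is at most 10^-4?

15

Initial width b − a = 3.66 − 0.942 = 2.718000.
After n steps the width is (b−a)/2^n; need (b−a)/2^n ≤ 10^-4.
So n ≥ log₂(2.718000/10^-4) = log₂(27180.0000) ≈ 14.7303.
Hence n = 15.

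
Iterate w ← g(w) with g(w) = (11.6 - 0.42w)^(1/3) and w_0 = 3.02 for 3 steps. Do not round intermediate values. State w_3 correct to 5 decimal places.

2.20185

w_1 = g(3.020000) = 2.177990
w_2 = g(2.177990) = 2.202562
w_3 = g(2.202562) = 2.201853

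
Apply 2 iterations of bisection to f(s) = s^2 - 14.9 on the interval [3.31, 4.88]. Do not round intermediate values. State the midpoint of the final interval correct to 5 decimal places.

f(3.310000) = -3.943900, f(4.880000) = 8.914400 (opposite signs)
step 1: m = 4.095000, f(m) = 1.869025 > 0 → root in [3.310000, 4.095000]
step 2: m = 3.702500, f(m) = -1.191494 < 0 → root in [3.702500, 4.095000]
Midpoint of [3.702500, 4.095000] = 3.898750

3.89875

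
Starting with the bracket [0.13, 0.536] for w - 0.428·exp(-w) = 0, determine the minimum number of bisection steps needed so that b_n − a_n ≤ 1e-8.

Initial width b − a = 0.536 − 0.13 = 0.406000.
After n steps the width is (b−a)/2^n; need (b−a)/2^n ≤ 1e-8.
So n ≥ log₂(0.406000/1e-8) = log₂(40600000.0000) ≈ 25.2750.
Hence n = 26.

26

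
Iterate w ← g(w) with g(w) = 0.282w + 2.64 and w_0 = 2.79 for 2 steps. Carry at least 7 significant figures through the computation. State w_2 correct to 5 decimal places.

3.60635

w_1 = g(2.790000) = 3.426780
w_2 = g(3.426780) = 3.606352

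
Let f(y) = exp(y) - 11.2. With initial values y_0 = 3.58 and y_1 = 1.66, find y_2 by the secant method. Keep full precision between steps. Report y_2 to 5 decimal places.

f(y_0) = 24.673541, f(y_1) = -5.940689
y_2 = 1.660000 - (-5.940689)·(1.660000 - 3.580000)/(-5.940689 - (24.673541)) = 2.032576; f(y_2) = -3.566276

2.03258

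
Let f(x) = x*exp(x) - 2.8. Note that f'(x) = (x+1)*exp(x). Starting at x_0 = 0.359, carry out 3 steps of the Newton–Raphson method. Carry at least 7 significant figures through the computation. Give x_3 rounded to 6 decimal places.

1.030661

Newton update: x ← x − f(x)/f'(x).
x_0 = 0.359000: f = -2.285949, f' = 1.945948 → x_1 = 0.359000 - (-2.285949)/(1.945948) = 1.533723
x_1 = 1.533723: f = 4.309420, f' = 11.744821 → x_2 = 1.533723 - (4.309420)/(11.744821) = 1.166802
x_2 = 1.166802: f = 0.947423, f' = 6.959128 → x_3 = 1.166802 - (0.947423)/(6.959128) = 1.030661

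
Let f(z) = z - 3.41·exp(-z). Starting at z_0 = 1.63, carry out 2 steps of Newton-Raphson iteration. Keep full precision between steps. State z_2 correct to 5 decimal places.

f'(z) = 1 + 3.41·exp(-z)
z_0 = 1.630000: f = 0.961880, f' = 1.668120 → z_1 = 1.630000 - (0.961880)/(1.668120) = 1.053375
z_1 = 1.053375: f = -0.135893, f' = 2.189268 → z_2 = 1.053375 - (-0.135893)/(2.189268) = 1.115447

1.11545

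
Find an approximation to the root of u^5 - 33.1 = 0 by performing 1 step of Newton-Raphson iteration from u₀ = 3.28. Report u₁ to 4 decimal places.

f'(u) = 5u⁴
u_0 = 3.280000: f = 346.537599, f' = 578.715853 → u_1 = 3.280000 - (346.537599)/(578.715853) = 2.681196

2.6812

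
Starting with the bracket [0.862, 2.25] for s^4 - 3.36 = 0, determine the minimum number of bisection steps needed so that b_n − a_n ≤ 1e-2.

Initial width b − a = 2.25 − 0.862 = 1.388000.
After n steps the width is (b−a)/2^n; need (b−a)/2^n ≤ 1e-2.
So n ≥ log₂(1.388000/1e-2) = log₂(138.8000) ≈ 7.1169.
Hence n = 8.

8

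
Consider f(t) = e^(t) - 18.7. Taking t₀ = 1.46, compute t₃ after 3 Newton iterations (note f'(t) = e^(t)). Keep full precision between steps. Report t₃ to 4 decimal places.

3.3141

t_0 = 1.460000: f = -14.394040, f' = 4.305960 → t_1 = 1.460000 - (-14.394040)/(4.305960) = 4.802818
t_1 = 4.802818: f = 103.153358, f' = 121.853358 → t_2 = 4.802818 - (103.153358)/(121.853358) = 3.956281
t_2 = 3.956281: f = 33.562625, f' = 52.262625 → t_3 = 3.956281 - (33.562625)/(52.262625) = 3.314090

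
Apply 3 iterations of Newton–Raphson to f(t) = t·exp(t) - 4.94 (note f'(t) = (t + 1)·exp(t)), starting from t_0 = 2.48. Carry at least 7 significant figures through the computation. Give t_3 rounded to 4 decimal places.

t_0 = 2.480000: f = 24.674336, f' = 41.555600 → t_1 = 2.480000 - (24.674336)/(41.555600) = 1.886233
t_1 = 1.886233: f = 7.498730, f' = 19.033212 → t_2 = 1.886233 - (7.498730)/(19.033212) = 1.492252
t_2 = 1.492252: f = 1.696191, f' = 11.083290 → t_3 = 1.492252 - (1.696191)/(11.083290) = 1.339211

1.3392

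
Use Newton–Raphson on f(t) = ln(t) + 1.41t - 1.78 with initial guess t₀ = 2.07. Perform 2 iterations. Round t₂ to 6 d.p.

Newton update: t ← t − f(t)/f'(t).
f'(t) = 1/t + 1.41
t_0 = 2.070000: f = 1.866249, f' = 1.893092 → t_1 = 2.070000 - (1.866249)/(1.893092) = 1.084180
t_1 = 1.084180: f = -0.170483, f' = 2.332356 → t_2 = 1.084180 - (-0.170483)/(2.332356) = 1.157274

1.157274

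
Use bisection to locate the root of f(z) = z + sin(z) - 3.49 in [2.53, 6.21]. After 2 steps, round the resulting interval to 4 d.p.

f(2.530000) = -0.385828, f(6.210000) = 2.646880 (opposite signs)
step 1: m = 4.370000, f(m) = -0.061955 < 0 → root in [4.370000, 6.210000]
step 2: m = 5.290000, f(m) = 0.962231 > 0 → root in [4.370000, 5.290000]

[4.3700, 5.2900]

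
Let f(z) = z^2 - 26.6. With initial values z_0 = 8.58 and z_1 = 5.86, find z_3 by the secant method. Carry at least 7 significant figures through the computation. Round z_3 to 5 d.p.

5.16798

Secant update: z_(k+1) = z_k − f(z_k)·(z_k − z_(k-1))/(f(z_k) − f(z_(k-1))).
f(z_0) = 47.016400, f(z_1) = 7.739600
z_2 = 5.860000 - (7.739600)·(5.860000 - 8.580000)/(7.739600 - (47.016400)) = 5.324017; f(z_2) = 1.745153
z_3 = 5.324017 - (1.745153)·(5.324017 - 5.860000)/(1.745153 - (7.739600)) = 5.167977; f(z_3) = 0.107983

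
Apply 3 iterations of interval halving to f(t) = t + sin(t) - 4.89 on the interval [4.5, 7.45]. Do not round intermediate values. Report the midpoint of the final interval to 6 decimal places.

5.421875

f(4.500000) = -1.367530, f(7.450000) = 3.479503 (opposite signs)
step 1: m = 5.975000, f(m) = 0.781670 > 0 → root in [4.500000, 5.975000]
step 2: m = 5.237500, f(m) = -0.517768 < 0 → root in [5.237500, 5.975000]
step 3: m = 5.606250, f(m) = 0.089843 > 0 → root in [5.237500, 5.606250]
Midpoint of [5.237500, 5.606250] = 5.421875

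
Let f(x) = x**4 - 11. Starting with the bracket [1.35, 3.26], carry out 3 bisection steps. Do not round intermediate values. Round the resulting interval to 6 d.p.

f(1.350000) = -7.678494, f(3.260000) = 101.945882 (opposite signs)
step 1: m = 2.305000, f(m) = 17.228235 > 0 → root in [1.350000, 2.305000]
step 2: m = 1.827500, f(m) = 0.153972 > 0 → root in [1.350000, 1.827500]
step 3: m = 1.588750, f(m) = -4.628785 < 0 → root in [1.588750, 1.827500]

[1.588750, 1.827500]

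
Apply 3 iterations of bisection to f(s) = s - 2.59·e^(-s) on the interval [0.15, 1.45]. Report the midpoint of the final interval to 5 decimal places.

f(0.150000) = -2.079234, f(1.450000) = 0.842463 (opposite signs)
step 1: m = 0.800000, f(m) = -0.363762 < 0 → root in [0.800000, 1.450000]
step 2: m = 1.125000, f(m) = 0.284150 > 0 → root in [0.800000, 1.125000]
step 3: m = 0.962500, f(m) = -0.026716 < 0 → root in [0.962500, 1.125000]
Midpoint of [0.962500, 1.125000] = 1.043750

1.04375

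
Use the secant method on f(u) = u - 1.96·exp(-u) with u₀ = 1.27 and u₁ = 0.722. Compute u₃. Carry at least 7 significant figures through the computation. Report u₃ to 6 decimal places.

0.843657

f(u_0) = 0.719570, f(u_1) = -0.230128
u_2 = 0.722000 - (-0.230128)·(0.722000 - 1.270000)/(-0.230128 - (0.719570)) = 0.854790; f(u_2) = 0.021060
u_3 = 0.854790 - (0.021060)·(0.854790 - 0.722000)/(0.021060 - (-0.230128)) = 0.843657; f(u_3) = 0.000593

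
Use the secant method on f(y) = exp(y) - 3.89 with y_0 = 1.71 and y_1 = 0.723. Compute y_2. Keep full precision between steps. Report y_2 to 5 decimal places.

1.24360

f(y_0) = 1.638961, f(y_1) = -1.829394
y_2 = 0.723000 - (-1.829394)·(0.723000 - 1.710000)/(-1.829394 - (1.638961)) = 1.243596; f(y_2) = -0.421938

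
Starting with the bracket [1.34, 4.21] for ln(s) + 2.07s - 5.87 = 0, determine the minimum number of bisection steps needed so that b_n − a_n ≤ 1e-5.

Initial width b − a = 4.21 − 1.34 = 2.870000.
After n steps the width is (b−a)/2^n; need (b−a)/2^n ≤ 1e-5.
So n ≥ log₂(2.870000/1e-5) = log₂(287000.0000) ≈ 18.1307.
Hence n = 19.

19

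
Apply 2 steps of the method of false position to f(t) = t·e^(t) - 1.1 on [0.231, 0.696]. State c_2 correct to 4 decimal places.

False-position update: c = (a·f(b) − b·f(a))/(f(b) − f(a)); replace the endpoint whose sign matches f(c).
f(0.231000) = -0.808973, f(0.696000) = 0.295977
step 1: c = 0.571443, f(c) = -0.088077 < 0 → new bracket [0.571443, 0.696000]
step 2: c = 0.600008, f(c) = -0.006705 < 0 → new bracket [0.600008, 0.696000]

0.6000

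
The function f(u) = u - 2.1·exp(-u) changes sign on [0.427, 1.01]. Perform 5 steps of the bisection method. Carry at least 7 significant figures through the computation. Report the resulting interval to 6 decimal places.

[0.864250, 0.882469]

f(0.427000) = -0.943173, f(1.010000) = 0.245140 (opposite signs)
step 1: m = 0.718500, f(m) = -0.305214 < 0 → root in [0.718500, 1.010000]
step 2: m = 0.864250, f(m) = -0.020622 < 0 → root in [0.864250, 1.010000]
step 3: m = 0.937125, f(m) = 0.114445 > 0 → root in [0.864250, 0.937125]
step 4: m = 0.900687, f(m) = 0.047478 > 0 → root in [0.864250, 0.900687]
step 5: m = 0.882469, f(m) = 0.013572 > 0 → root in [0.864250, 0.882469]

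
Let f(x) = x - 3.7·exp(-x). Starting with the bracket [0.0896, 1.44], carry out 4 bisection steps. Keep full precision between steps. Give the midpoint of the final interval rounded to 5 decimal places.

f(0.089600) = -3.293298, f(1.440000) = 0.563367 (opposite signs)
step 1: m = 0.764800, f(m) = -0.957280 < 0 → root in [0.764800, 1.440000]
step 2: m = 1.102400, f(m) = -0.126271 < 0 → root in [1.102400, 1.440000]
step 3: m = 1.271200, f(m) = 0.233369 > 0 → root in [1.102400, 1.271200]
step 4: m = 1.186800, f(m) = 0.057574 > 0 → root in [1.102400, 1.186800]
Midpoint of [1.102400, 1.186800] = 1.144600

1.14460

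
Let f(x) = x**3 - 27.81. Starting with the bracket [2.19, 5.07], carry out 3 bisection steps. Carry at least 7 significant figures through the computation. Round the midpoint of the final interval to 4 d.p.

3.0900

f(2.190000) = -17.306541, f(5.070000) = 102.513843 (opposite signs)
step 1: m = 3.630000, f(m) = 20.022147 > 0 → root in [2.190000, 3.630000]
step 2: m = 2.910000, f(m) = -3.167829 < 0 → root in [2.910000, 3.630000]
step 3: m = 3.270000, f(m) = 7.155783 > 0 → root in [2.910000, 3.270000]
Midpoint of [2.910000, 3.270000] = 3.090000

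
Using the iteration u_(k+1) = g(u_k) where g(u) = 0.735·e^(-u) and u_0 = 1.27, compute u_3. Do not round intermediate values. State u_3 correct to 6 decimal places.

u_1 = g(1.270000) = 0.206411
u_2 = g(0.206411) = 0.597921
u_3 = g(0.597921) = 0.404216

0.404216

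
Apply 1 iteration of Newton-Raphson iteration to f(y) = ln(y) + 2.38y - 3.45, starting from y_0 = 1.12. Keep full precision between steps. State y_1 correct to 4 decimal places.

f'(y) = 1/y + 2.38
y_0 = 1.120000: f = -0.671071, f' = 3.272857 → y_1 = 1.120000 - (-0.671071)/(3.272857) = 1.325041

1.3250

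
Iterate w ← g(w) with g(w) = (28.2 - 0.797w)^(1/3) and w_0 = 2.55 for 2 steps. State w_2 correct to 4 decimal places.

w_1 = g(2.550000) = 2.968850
w_2 = g(2.968850) = 2.956171

2.9562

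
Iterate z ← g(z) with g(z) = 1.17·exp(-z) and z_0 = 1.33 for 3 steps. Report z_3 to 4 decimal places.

z_1 = g(1.330000) = 0.309438
z_2 = g(0.309438) = 0.858615
z_3 = g(0.858615) = 0.495786

0.4958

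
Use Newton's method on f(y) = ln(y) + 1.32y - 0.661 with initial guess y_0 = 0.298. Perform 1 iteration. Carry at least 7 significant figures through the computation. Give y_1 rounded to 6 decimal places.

f'(y) = 1/y + 1.32
y_0 = 0.298000: f = -1.478302, f' = 4.675705 → y_1 = 0.298000 - (-1.478302)/(4.675705) = 0.614167

0.614167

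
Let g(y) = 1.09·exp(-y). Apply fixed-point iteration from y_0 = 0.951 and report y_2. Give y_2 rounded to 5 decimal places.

0.71537

y_1 = g(0.951000) = 0.421126
y_2 = g(0.421126) = 0.715375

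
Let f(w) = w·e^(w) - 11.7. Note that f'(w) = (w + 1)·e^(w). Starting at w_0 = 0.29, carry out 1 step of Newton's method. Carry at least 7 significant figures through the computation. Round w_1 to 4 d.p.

6.8518

w_0 = 0.290000: f = -11.312436, f' = 1.723991 → w_1 = 0.290000 - (-11.312436)/(1.723991) = 6.851770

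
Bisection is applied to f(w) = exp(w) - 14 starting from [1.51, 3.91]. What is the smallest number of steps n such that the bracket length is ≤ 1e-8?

28

Initial width b − a = 3.91 − 1.51 = 2.400000.
After n steps the width is (b−a)/2^n; need (b−a)/2^n ≤ 1e-8.
So n ≥ log₂(2.400000/1e-8) = log₂(240000000.0000) ≈ 27.8385.
Hence n = 28.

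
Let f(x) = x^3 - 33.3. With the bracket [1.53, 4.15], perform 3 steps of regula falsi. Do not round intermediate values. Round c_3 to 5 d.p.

3.18200

f(1.530000) = -29.718423, f(4.150000) = 38.173375
step 1: c = 2.676858, f(c) = -14.118785 < 0 → new bracket [2.676858, 4.150000]
step 2: c = 3.074604, f(c) = -4.235192 < 0 → new bracket [3.074604, 4.150000]
step 3: c = 3.182000, f(c) = -1.081864 < 0 → new bracket [3.182000, 4.150000]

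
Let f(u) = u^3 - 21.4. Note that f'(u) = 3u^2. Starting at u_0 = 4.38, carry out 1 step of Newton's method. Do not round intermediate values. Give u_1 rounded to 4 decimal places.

Newton update: u ← u − f(u)/f'(u).
u_0 = 4.380000: f = 62.627672, f' = 57.553200 → u_1 = 4.380000 - (62.627672)/(57.553200) = 3.291830

3.2918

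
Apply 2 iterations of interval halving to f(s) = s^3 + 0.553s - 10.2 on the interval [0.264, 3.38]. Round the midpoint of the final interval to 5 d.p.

f(0.264000) = -10.035608, f(3.380000) = 30.283612 (opposite signs)
step 1: m = 1.822000, f(m) = -3.143970 < 0 → root in [1.822000, 3.380000]
step 2: m = 2.601000, f(m) = 8.834641 > 0 → root in [1.822000, 2.601000]
Midpoint of [1.822000, 2.601000] = 2.211500

2.21150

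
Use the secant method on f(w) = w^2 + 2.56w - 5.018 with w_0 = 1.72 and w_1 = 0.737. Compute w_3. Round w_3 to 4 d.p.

f(w_0) = 2.343600, f(w_1) = -2.588111
w_2 = 0.737000 - (-2.588111)·(0.737000 - 1.720000)/(-2.588111 - (2.343600)) = 1.252868; f(w_2) = -0.240978
w_3 = 1.252868 - (-0.240978)·(1.252868 - 0.737000)/(-0.240978 - (-2.588111)) = 1.305832; f(w_3) = 0.030128

1.3058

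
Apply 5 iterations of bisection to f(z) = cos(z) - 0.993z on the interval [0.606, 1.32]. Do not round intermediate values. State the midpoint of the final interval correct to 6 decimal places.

0.751031

f(0.606000) = 0.220175, f(1.320000) = -1.062585 (opposite signs)
step 1: m = 0.963000, f(m) = -0.385199 < 0 → root in [0.606000, 0.963000]
step 2: m = 0.784500, f(m) = -0.071267 < 0 → root in [0.606000, 0.784500]
step 3: m = 0.695250, f(m) = 0.077510 > 0 → root in [0.695250, 0.784500]
step 4: m = 0.739875, f(m) = 0.003857 > 0 → root in [0.739875, 0.784500]
step 5: m = 0.762188, f(m) = -0.033525 < 0 → root in [0.739875, 0.762188]
Midpoint of [0.739875, 0.762188] = 0.751031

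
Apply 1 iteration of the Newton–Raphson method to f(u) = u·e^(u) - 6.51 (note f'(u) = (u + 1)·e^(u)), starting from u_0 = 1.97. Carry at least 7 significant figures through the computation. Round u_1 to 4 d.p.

u_0 = 1.970000: f = 7.616233, f' = 21.296909 → u_1 = 1.970000 - (7.616233)/(21.296909) = 1.612378

1.6124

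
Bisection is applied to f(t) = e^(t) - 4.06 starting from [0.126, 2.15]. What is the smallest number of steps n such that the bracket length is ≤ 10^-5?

Initial width b − a = 2.15 − 0.126 = 2.024000.
After n steps the width is (b−a)/2^n; need (b−a)/2^n ≤ 10^-5.
So n ≥ log₂(2.024000/10^-5) = log₂(202400.0000) ≈ 17.6268.
Hence n = 18.

18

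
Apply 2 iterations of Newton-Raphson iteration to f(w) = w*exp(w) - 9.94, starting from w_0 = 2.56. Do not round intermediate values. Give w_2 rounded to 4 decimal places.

1.7997

f'(w) = (w+1)*exp(w)
w_0 = 2.560000: f = 23.175692, f' = 46.051510 → w_1 = 2.560000 - (23.175692)/(46.051510) = 2.056744
w_1 = 2.056744: f = 6.144697, f' = 23.905163 → w_2 = 2.056744 - (6.144697)/(23.905163) = 1.799699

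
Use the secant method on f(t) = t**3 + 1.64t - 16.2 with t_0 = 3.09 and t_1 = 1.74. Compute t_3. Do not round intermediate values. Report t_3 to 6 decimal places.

Secant update: t_(k+1) = t_k − f(t_k)·(t_k − t_(k-1))/(f(t_k) − f(t_(k-1))).
f(t_0) = 18.371229, f(t_1) = -8.078376
t_2 = 1.740000 - (-8.078376)·(1.740000 - 3.090000)/(-8.078376 - (18.371229)) = 2.152324; f(t_2) = -2.699550
t_3 = 2.152324 - (-2.699550)·(2.152324 - 1.740000)/(-2.699550 - (-8.078376)) = 2.359263; f(t_3) = 0.801139

2.359263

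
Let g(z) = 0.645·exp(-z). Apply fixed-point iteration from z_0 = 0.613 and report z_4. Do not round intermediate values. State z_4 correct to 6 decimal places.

0.428352

z_1 = g(0.613000) = 0.349412
z_2 = g(0.349412) = 0.454791
z_3 = g(0.454791) = 0.409304
z_4 = g(0.409304) = 0.428352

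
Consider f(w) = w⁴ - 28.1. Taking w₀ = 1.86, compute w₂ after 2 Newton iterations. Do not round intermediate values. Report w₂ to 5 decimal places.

f'(w) = 4w³
w_0 = 1.860000: f = -16.131168, f' = 25.739424 → w_1 = 1.860000 - (-16.131168)/(25.739424) = 2.486711
w_1 = 2.486711: f = 10.138507, f' = 61.508578 → w_2 = 2.486711 - (10.138507)/(61.508578) = 2.321880

2.32188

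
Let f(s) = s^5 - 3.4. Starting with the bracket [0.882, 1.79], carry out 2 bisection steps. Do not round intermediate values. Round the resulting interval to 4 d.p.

f(0.882000) = -2.866244, f(1.790000) = 14.976600 (opposite signs)
step 1: m = 1.336000, f(m) = 0.856301 > 0 → root in [0.882000, 1.336000]
step 2: m = 1.109000, f(m) = -1.722519 < 0 → root in [1.109000, 1.336000]

[1.1090, 1.3360]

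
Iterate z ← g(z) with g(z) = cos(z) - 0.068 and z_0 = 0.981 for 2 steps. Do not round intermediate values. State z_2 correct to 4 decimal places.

0.8152

z_1 = g(0.981000) = 0.488192
z_2 = g(0.488192) = 0.815182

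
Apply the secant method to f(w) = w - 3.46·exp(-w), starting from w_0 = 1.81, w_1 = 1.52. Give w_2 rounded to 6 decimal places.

1.059345

Secant update: w_(k+1) = w_k − f(w_k)·(w_k − w_(k-1))/(f(w_k) − f(w_(k-1))).
f(w_0) = 1.243757, f(w_1) = 0.763257
w_2 = 1.520000 - (0.763257)·(1.520000 - 1.810000)/(0.763257 - (1.243757)) = 1.059345; f(w_2) = -0.140177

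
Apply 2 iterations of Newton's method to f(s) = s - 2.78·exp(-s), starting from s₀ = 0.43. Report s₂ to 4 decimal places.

f'(s) = 1 + 2.78·exp(-s)
s_0 = 0.430000: f = -1.378415, f' = 2.808415 → s_1 = 0.430000 - (-1.378415)/(2.808415) = 0.920816
s_1 = 0.920816: f = -0.186163, f' = 2.106979 → s_2 = 0.920816 - (-0.186163)/(2.106979) = 1.009172

1.0092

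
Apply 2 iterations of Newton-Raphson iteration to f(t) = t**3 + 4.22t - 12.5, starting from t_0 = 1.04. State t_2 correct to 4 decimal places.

f'(t) = 3t**2 + 4.22
t_0 = 1.040000: f = -6.986336, f' = 7.464800 → t_1 = 1.040000 - (-6.986336)/(7.464800) = 1.975904
t_1 = 1.975904: f = 3.552632, f' = 15.932590 → t_2 = 1.975904 - (3.552632)/(15.932590) = 1.752925

1.7529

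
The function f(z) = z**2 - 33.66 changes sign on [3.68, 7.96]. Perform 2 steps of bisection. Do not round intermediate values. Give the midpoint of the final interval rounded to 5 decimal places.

f(3.680000) = -20.117600, f(7.960000) = 29.701600 (opposite signs)
step 1: m = 5.820000, f(m) = 0.212400 > 0 → root in [3.680000, 5.820000]
step 2: m = 4.750000, f(m) = -11.097500 < 0 → root in [4.750000, 5.820000]
Midpoint of [4.750000, 5.820000] = 5.285000

5.28500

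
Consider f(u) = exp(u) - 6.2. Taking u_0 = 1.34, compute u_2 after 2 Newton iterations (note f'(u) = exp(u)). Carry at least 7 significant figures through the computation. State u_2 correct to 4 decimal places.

1.8338

u_0 = 1.340000: f = -2.380956, f' = 3.819044 → u_1 = 1.340000 - (-2.380956)/(3.819044) = 1.963443
u_1 = 1.963443: f = 0.923813, f' = 7.123813 → u_2 = 1.963443 - (0.923813)/(7.123813) = 1.833764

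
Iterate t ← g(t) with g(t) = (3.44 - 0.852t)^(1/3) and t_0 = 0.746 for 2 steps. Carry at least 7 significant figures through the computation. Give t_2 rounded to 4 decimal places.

1.3081

t_1 = g(0.746000) = 1.410199
t_2 = g(1.410199) = 1.308136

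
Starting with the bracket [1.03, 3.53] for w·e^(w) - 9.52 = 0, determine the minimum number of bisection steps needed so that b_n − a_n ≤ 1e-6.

Initial width b − a = 3.53 − 1.03 = 2.500000.
After n steps the width is (b−a)/2^n; need (b−a)/2^n ≤ 1e-6.
So n ≥ log₂(2.500000/1e-6) = log₂(2500000.0000) ≈ 21.2535.
Hence n = 22.

22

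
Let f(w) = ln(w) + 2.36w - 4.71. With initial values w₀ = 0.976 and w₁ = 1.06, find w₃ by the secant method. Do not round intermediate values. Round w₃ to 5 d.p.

f(w_0) = -2.430933, f(w_1) = -2.150131
w_2 = 1.060000 - (-2.150131)·(1.060000 - 0.976000)/(-2.150131 - (-2.430933)) = 1.703198; f(w_2) = -0.157945
w_3 = 1.703198 - (-0.157945)·(1.703198 - 1.060000)/(-0.157945 - (-2.150131)) = 1.754192; f(w_3) = -0.008098

1.75419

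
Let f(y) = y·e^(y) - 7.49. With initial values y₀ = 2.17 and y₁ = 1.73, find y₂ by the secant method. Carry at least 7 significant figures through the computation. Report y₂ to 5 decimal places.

1.62207

Secant update: y_(k+1) = y_k − f(y_k)·(y_k − y_(k-1))/(f(y_k) − f(y_(k-1))).
f(y_0) = 11.515476, f(y_1) = 2.268331
y_2 = 1.730000 - (2.268331)·(1.730000 - 2.170000)/(2.268331 - (11.515476)) = 1.622068; f(y_2) = 0.723420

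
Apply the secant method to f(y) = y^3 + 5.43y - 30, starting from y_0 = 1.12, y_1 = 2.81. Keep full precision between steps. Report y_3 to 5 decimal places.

2.52086

f(y_0) = -22.513472, f(y_1) = 7.446341
y_2 = 2.810000 - (7.446341)·(2.810000 - 1.120000)/(7.446341 - (-22.513472)) = 2.389960; f(y_2) = -3.371281
y_3 = 2.389960 - (-3.371281)·(2.389960 - 2.810000)/(-3.371281 - (7.446341)) = 2.520864; f(y_3) = -0.292226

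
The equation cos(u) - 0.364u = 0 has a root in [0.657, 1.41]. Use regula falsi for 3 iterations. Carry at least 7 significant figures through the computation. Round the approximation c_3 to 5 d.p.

1.14204

f(0.657000) = 0.552680, f(1.410000) = -0.353136
step 1: c = 1.116440, f(c) = 0.032500 > 0 → new bracket [1.116440, 1.410000]
step 2: c = 1.141180, f(c) = 0.001132 > 0 → new bracket [1.141180, 1.410000]
step 3: c = 1.142039, f(c) = 0.000038 > 0 → new bracket [1.142039, 1.410000]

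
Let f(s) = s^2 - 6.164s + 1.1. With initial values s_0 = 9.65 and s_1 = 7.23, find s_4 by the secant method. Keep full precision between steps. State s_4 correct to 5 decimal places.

f(s_0) = 34.739900, f(s_1) = 8.807180
s_2 = 7.230000 - (8.807180)·(7.230000 - 9.650000)/(8.807180 - (34.739900)) = 6.408128; f(s_2) = 2.664404
s_3 = 6.408128 - (2.664404)·(6.408128 - 7.230000)/(2.664404 - (8.807180)) = 6.051644; f(s_3) = 0.420064
s_4 = 6.051644 - (0.420064)·(6.051644 - 6.408128)/(0.420064 - (2.664404)) = 5.984923; f(s_4) = 0.028237

5.98492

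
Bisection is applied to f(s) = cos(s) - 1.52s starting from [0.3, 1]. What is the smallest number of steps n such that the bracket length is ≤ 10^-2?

Initial width b − a = 1 − 0.3 = 0.700000.
After n steps the width is (b−a)/2^n; need (b−a)/2^n ≤ 10^-2.
So n ≥ log₂(0.700000/10^-2) = log₂(70.0000) ≈ 6.1293.
Hence n = 7.

7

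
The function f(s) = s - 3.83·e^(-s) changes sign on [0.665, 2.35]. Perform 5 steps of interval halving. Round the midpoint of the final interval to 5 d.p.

1.16523

f(0.665000) = -1.304668, f(2.350000) = 1.984736 (opposite signs)
step 1: m = 1.507500, f(m) = 0.659297 > 0 → root in [0.665000, 1.507500]
step 2: m = 1.086250, f(m) = -0.206297 < 0 → root in [1.086250, 1.507500]
step 3: m = 1.296875, f(m) = 0.249811 > 0 → root in [1.086250, 1.296875]
step 4: m = 1.191563, f(m) = 0.028214 > 0 → root in [1.086250, 1.191563]
step 5: m = 1.138906, f(m) = -0.087341 < 0 → root in [1.138906, 1.191563]
Midpoint of [1.138906, 1.191563] = 1.165234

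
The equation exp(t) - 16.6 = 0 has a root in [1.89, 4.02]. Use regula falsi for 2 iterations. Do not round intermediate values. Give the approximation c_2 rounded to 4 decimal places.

2.5616

f(1.890000) = -9.980631, f(4.020000) = 39.101106
step 1: c = 2.323129, f(c) = -6.392432 < 0 → new bracket [2.323129, 4.020000]
step 2: c = 2.561562, f(c) = -3.643965 < 0 → new bracket [2.561562, 4.020000]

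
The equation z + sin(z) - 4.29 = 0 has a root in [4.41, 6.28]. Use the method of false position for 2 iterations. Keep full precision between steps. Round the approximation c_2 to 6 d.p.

5.133691

f(4.410000) = -0.834628, f(6.280000) = 1.986815
step 1: c = 4.963176, f(c) = -0.295542 < 0 → new bracket [4.963176, 6.280000]
step 2: c = 5.133691, f(c) = -0.068866 < 0 → new bracket [5.133691, 6.280000]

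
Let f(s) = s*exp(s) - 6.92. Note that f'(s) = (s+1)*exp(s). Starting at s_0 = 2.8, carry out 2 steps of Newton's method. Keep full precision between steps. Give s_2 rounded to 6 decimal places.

1.736938

Newton update: s ← s − f(s)/f'(s).
s_0 = 2.800000: f = 39.125011, f' = 62.489658 → s_1 = 2.800000 - (39.125011)/(62.489658) = 2.173896
s_1 = 2.173896: f = 12.193928, f' = 27.906403 → s_2 = 2.173896 - (12.193928)/(27.906403) = 1.736938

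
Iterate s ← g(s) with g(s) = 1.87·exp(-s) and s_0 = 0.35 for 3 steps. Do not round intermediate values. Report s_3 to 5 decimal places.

1.13346

s_1 = g(0.350000) = 1.317767
s_2 = g(1.317767) = 0.500660
s_3 = g(0.500660) = 1.133464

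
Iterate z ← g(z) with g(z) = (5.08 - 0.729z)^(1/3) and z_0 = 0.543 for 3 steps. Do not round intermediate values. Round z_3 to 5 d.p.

z_1 = g(0.543000) = 1.673184
z_2 = g(1.673184) = 1.568695
z_3 = g(1.568695) = 1.578946

1.57895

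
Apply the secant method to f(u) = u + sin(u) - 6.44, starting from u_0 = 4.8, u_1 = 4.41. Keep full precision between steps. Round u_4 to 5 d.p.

f(u_0) = -2.636165, f(u_1) = -2.984628
u_2 = 4.410000 - (-2.984628)·(4.410000 - 4.800000)/(-2.984628 - (-2.636165)) = 7.750396; f(u_2) = 2.305035
u_3 = 7.750396 - (2.305035)·(7.750396 - 4.410000)/(2.305035 - (-2.984628)) = 6.294777; f(u_3) = -0.133631
u_4 = 6.294777 - (-0.133631)·(6.294777 - 7.750396)/(-0.133631 - (2.305035)) = 6.374540; f(u_4) = 0.025769

6.37454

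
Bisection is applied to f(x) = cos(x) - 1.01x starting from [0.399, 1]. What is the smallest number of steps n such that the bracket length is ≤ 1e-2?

Initial width b − a = 1 − 0.399 = 0.601000.
After n steps the width is (b−a)/2^n; need (b−a)/2^n ≤ 1e-2.
So n ≥ log₂(0.601000/1e-2) = log₂(60.1000) ≈ 5.9093.
Hence n = 6.

6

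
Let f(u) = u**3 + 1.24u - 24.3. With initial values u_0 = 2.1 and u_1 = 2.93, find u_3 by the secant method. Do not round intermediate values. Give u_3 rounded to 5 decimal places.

f(u_0) = -12.435000, f(u_1) = 4.486957
u_2 = 2.930000 - (4.486957)·(2.930000 - 2.100000)/(4.486957 - (-12.435000)) = 2.709921; f(u_2) = -1.038937
u_3 = 2.709921 - (-1.038937)·(2.709921 - 2.930000)/(-1.038937 - (4.486957)) = 2.751298; f(u_3) = -0.062047

2.75130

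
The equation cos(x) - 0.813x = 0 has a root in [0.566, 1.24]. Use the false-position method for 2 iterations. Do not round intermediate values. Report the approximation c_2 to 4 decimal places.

0.8285

f(0.566000) = 0.383895, f(1.240000) = -0.683324
step 1: c = 0.808448, f(c) = 0.033353 > 0 → new bracket [0.808448, 1.240000]
step 2: c = 0.828532, f(c) = 0.002362 > 0 → new bracket [0.828532, 1.240000]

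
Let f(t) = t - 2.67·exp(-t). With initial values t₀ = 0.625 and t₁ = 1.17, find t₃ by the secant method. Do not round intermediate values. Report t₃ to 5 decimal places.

Secant update: t_(k+1) = t_k − f(t_k)·(t_k − t_(k-1))/(f(t_k) − f(t_(k-1))).
f(t_0) = -0.804148, f(t_1) = 0.341320
t_2 = 1.170000 - (0.341320)·(1.170000 - 0.625000)/(0.341320 - (-0.804148)) = 1.007604; f(t_2) = 0.032806
t_3 = 1.007604 - (0.032806)·(1.007604 - 1.170000)/(0.032806 - (0.341320)) = 0.990335; f(t_3) = -0.001442

0.99034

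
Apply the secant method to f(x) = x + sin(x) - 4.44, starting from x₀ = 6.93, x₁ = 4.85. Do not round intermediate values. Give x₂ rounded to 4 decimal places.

5.1787

f(x_0) = 3.092648, f(x_1) = -0.580547
x_2 = 4.850000 - (-0.580547)·(4.850000 - 6.930000)/(-0.580547 - (3.092648)) = 5.178743; f(x_2) = -0.154471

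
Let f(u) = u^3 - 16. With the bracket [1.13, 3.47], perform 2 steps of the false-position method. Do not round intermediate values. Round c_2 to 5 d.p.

2.33875

False-position update: c = (a·f(b) − b·f(a))/(f(b) − f(a)); replace the endpoint whose sign matches f(c).
f(1.130000) = -14.557103, f(3.470000) = 25.781923
step 1: c = 1.974433, f(c) = -8.302894 < 0 → new bracket [1.974433, 3.470000]
step 2: c = 2.338746, f(c) = -3.207683 < 0 → new bracket [2.338746, 3.470000]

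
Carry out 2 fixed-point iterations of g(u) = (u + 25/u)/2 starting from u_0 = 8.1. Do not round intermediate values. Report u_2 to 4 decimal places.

u_1 = g(8.100000) = 5.593210
u_2 = g(5.593210) = 5.031458

5.0315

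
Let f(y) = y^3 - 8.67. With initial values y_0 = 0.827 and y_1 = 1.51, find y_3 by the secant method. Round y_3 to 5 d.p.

Secant update: y_(k+1) = y_k − f(y_k)·(y_k − y_(k-1))/(f(y_k) − f(y_(k-1))).
f(y_0) = -8.104391, f(y_1) = -5.227049
y_2 = 1.510000 - (-5.227049)·(1.510000 - 0.827000)/(-5.227049 - (-8.104391)) = 2.750754; f(y_2) = 12.143996
y_3 = 2.750754 - (12.143996)·(2.750754 - 1.510000)/(12.143996 - (-5.227049)) = 1.883350; f(y_3) = -1.989741

1.88335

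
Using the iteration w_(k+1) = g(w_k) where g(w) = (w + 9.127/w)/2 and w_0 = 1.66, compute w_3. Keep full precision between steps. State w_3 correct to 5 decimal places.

3.02140

w_1 = g(1.660000) = 3.579096
w_2 = g(3.579096) = 3.064591
w_3 = g(3.064591) = 3.021401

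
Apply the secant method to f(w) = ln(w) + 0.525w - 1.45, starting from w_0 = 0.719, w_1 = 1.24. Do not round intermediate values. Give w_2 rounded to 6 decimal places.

1.611649

f(w_0) = -1.402419, f(w_1) = -0.583889
w_2 = 1.240000 - (-0.583889)·(1.240000 - 0.719000)/(-0.583889 - (-1.402419)) = 1.611649; f(w_2) = -0.126626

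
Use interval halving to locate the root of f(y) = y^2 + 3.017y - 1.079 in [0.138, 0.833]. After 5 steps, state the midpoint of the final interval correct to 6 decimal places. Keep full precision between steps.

0.322609

f(0.138000) = -0.643610, f(0.833000) = 2.128050 (opposite signs)
step 1: m = 0.485500, f(m) = 0.621464 > 0 → root in [0.138000, 0.485500]
step 2: m = 0.311750, f(m) = -0.041262 < 0 → root in [0.311750, 0.485500]
step 3: m = 0.398625, f(m) = 0.282554 > 0 → root in [0.311750, 0.398625]
step 4: m = 0.355187, f(m) = 0.118759 > 0 → root in [0.311750, 0.355187]
step 5: m = 0.333469, f(m) = 0.038277 > 0 → root in [0.311750, 0.333469]
Midpoint of [0.311750, 0.333469] = 0.322609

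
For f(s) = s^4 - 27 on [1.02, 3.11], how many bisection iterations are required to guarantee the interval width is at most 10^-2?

8

Initial width b − a = 3.11 − 1.02 = 2.090000.
After n steps the width is (b−a)/2^n; need (b−a)/2^n ≤ 10^-2.
So n ≥ log₂(2.090000/10^-2) = log₂(209.0000) ≈ 7.7074.
Hence n = 8.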